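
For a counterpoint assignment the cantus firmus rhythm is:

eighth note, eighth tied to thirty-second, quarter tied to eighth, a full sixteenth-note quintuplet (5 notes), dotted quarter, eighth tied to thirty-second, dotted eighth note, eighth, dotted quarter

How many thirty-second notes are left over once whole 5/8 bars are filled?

8

One bar of 5/8 = 20 thirty-second notes.
Working in thirty-second notes: eighth note = 4; eighth tied to thirty-second (eighth + thirty-second) = 5; quarter tied to eighth (quarter + eighth) = 12; a full sixteenth-note quintuplet (5 notes) (five quintuplet sixteenths span one quarter) = 8; dotted quarter = 12; eighth tied to thirty-second (eighth + thirty-second) = 5; dotted eighth note = 6; eighth = 4; dotted quarter = 12.
Adding: 4 + 5 + 12 + 8 + 12 + 5 + 6 + 4 + 12 = 68.
68 ÷ 20 = 3 complete bars with 8 thirty-second notes remaining.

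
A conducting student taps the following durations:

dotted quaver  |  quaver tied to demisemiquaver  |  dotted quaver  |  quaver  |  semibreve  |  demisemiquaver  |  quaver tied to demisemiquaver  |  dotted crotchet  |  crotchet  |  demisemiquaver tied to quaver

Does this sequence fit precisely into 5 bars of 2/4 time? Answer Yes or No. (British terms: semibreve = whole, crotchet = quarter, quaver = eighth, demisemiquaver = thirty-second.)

No

One bar of 2/4 = 16 thirty-second notes, so 5 bars = 80.
Express everything in thirty-second notes: dotted quaver = 6; quaver tied to demisemiquaver (quaver + demisemiquaver) = 5; dotted quaver = 6; quaver = 4; semibreve = 32; demisemiquaver = 1; quaver tied to demisemiquaver (quaver + demisemiquaver) = 5; dotted crotchet = 12; crotchet = 8; demisemiquaver tied to quaver (demisemiquaver + quaver) = 5.
Altogether 6 + 5 + 6 + 4 + 32 + 1 + 5 + 12 + 8 + 5 = 84.
84 exceeds 80, so the answer is No.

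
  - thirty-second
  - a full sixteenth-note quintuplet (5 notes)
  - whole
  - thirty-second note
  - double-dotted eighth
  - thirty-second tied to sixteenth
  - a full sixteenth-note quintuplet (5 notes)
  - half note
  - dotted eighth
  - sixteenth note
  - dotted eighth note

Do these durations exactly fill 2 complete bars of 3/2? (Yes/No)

One bar of 3/2 = 48 thirty-second notes, so 2 bars = 96.
Express everything in thirty-second notes: thirty-second = 1; a full sixteenth-note quintuplet (5 notes) (five quintuplet sixteenths span one quarter) = 8; whole = 32; thirty-second note = 1; double-dotted eighth = 7; thirty-second tied to sixteenth (thirty-second + sixteenth) = 3; a full sixteenth-note quintuplet (5 notes) (five quintuplet sixteenths span one quarter) = 8; half note = 16; dotted eighth = 6; sixteenth note = 2; dotted eighth note = 6.
Altogether 1 + 8 + 32 + 1 + 7 + 3 + 8 + 16 + 6 + 2 + 6 = 90.
90 falls short of 96, so the answer is No.

No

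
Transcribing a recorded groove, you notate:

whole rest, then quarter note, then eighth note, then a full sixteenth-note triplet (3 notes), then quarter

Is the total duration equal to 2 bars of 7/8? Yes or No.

Yes

One bar of 7/8 = 7 eighth notes, so 2 bars = 14.
In eighth notes: whole rest = 8; quarter note = 2; eighth note = 1; a full sixteenth-note triplet (3 notes) (three triplet sixteenths span one eighth) = 1; quarter = 2.
Adding: 8 + 2 + 1 + 1 + 2 = 14.
14 equals 14, so the answer is Yes.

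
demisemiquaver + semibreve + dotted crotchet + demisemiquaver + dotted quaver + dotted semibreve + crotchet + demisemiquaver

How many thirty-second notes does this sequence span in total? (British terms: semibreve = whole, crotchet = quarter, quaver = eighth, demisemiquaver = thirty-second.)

109

Working in thirty-second notes: demisemiquaver = 1; semibreve = 32; dotted crotchet = 12; demisemiquaver = 1; dotted quaver = 6; dotted semibreve = 48; crotchet = 8; demisemiquaver = 1.
Sum: 1 + 32 + 12 + 1 + 6 + 48 + 8 + 1 = 109 thirty-second notes.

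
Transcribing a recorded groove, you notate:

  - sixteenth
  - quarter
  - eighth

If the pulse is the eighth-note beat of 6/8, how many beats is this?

3.5

One eighth-note beat = 2 sixteenth notes.
Express everything in sixteenth notes: sixteenth = 1; quarter = 4; eighth = 2.
Sum: 1 + 4 + 2 = 7.
7 ÷ 2 = 3.5 beats.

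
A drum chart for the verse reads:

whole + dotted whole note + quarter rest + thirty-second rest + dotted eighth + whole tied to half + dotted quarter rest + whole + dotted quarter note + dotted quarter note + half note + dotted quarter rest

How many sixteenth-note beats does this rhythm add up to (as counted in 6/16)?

119.5

One sixteenth-note beat = 2 thirty-second notes.
Working in thirty-second notes: whole = 32; dotted whole note = 48; quarter rest = 8; thirty-second rest = 1; dotted eighth = 6; whole tied to half (whole + half) = 48; dotted quarter rest = 12; whole = 32; dotted quarter note = 12; dotted quarter note = 12; half note = 16; dotted quarter rest = 12.
Sum: 32 + 48 + 8 + 1 + 6 + 48 + 12 + 32 + 12 + 12 + 16 + 12 = 239.
239 ÷ 2 = 119.5 beats.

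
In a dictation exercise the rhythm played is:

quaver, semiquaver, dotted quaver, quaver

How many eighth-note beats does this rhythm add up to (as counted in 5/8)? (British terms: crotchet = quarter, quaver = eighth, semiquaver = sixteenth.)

One eighth-note beat = 2 sixteenth notes.
Express everything in sixteenth notes: quaver = 2; semiquaver = 1; dotted quaver = 3; quaver = 2.
Total: 2 + 1 + 3 + 2 = 8.
8 ÷ 2 = 4 beats.

4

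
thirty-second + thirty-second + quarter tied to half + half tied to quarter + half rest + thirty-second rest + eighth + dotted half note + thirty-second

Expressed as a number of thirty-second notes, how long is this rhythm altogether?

96

In thirty-second notes: thirty-second = 1; thirty-second = 1; quarter tied to half (quarter + half) = 24; half tied to quarter (half + quarter) = 24; half rest = 16; thirty-second rest = 1; eighth = 4; dotted half note = 24; thirty-second = 1.
Altogether 1 + 1 + 24 + 24 + 16 + 1 + 4 + 24 + 1 = 96 thirty-second notes.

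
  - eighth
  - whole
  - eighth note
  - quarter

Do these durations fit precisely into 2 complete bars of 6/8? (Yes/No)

Yes

One bar of 6/8 = 6 eighth notes, so 2 bars = 12.
Express everything in eighth notes: eighth = 1; whole = 8; eighth note = 1; quarter = 2.
Total: 1 + 8 + 1 + 2 = 12.
12 equals 12, so the answer is Yes.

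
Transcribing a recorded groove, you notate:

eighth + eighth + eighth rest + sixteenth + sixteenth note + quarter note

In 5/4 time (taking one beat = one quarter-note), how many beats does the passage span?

3

One quarter-note beat = 4 sixteenth notes.
Working in sixteenth notes: eighth = 2; eighth = 2; eighth rest = 2; sixteenth = 1; sixteenth note = 1; quarter note = 4.
Sum: 2 + 2 + 2 + 1 + 1 + 4 = 12.
12 ÷ 4 = 3 beats.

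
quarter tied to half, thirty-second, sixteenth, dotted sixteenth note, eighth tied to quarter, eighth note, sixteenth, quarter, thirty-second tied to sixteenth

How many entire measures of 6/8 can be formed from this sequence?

2

One bar of 6/8 = 24 thirty-second notes.
In thirty-second notes: quarter tied to half (quarter + half) = 24; thirty-second = 1; sixteenth = 2; dotted sixteenth note = 3; eighth tied to quarter (eighth + quarter) = 12; eighth note = 4; sixteenth = 2; quarter = 8; thirty-second tied to sixteenth (thirty-second + sixteenth) = 3.
Total: 24 + 1 + 2 + 3 + 12 + 4 + 2 + 8 + 3 = 59.
59 ÷ 24 = 2 complete bars with 11 left over.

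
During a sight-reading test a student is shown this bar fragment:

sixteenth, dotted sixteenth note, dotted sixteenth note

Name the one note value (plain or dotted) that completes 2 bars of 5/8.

whole note

2 bars of 5/8 = 40 thirty-second notes.
Express everything in thirty-second notes: sixteenth = 2; dotted sixteenth note = 3; dotted sixteenth note = 3.
Altogether 2 + 3 + 3 = 8.
Remaining: 40 − 8 = 32 thirty-second notes, which is a whole note.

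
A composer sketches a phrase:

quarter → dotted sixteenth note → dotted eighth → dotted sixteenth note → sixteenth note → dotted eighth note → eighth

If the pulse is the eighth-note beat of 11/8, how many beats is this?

One eighth-note beat = 4 thirty-second notes.
Convert each value to thirty-second notes: quarter = 8; dotted sixteenth note = 3; dotted eighth = 6; dotted sixteenth note = 3; sixteenth note = 2; dotted eighth note = 6; eighth = 4.
Adding: 8 + 3 + 6 + 3 + 2 + 6 + 4 = 32.
32 ÷ 4 = 8 beats.

8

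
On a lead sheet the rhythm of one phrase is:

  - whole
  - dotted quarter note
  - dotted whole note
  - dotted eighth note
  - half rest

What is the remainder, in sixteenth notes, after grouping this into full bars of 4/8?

1

One bar of 4/8 = 8 sixteenth notes.
Convert each value to sixteenth notes: whole = 16; dotted quarter note = 6; dotted whole note = 24; dotted eighth note = 3; half rest = 8.
Altogether 16 + 6 + 24 + 3 + 8 = 57.
57 ÷ 8 = 7 complete bars with 1 sixteenth note remaining.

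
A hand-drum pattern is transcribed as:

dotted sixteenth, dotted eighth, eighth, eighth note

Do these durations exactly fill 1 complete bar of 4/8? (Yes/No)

No

One bar of 4/8 = 16 thirty-second notes.
Express everything in thirty-second notes: dotted sixteenth = 3; dotted eighth = 6; eighth = 4; eighth note = 4.
Total: 3 + 6 + 4 + 4 = 17.
17 exceeds 16, so the answer is No.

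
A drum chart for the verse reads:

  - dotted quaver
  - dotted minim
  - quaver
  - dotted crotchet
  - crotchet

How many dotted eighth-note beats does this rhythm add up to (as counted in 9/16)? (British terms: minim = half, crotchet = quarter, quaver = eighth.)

One dotted eighth-note beat = 3 sixteenth notes.
Each duration in sixteenth notes: dotted quaver = 3; dotted minim = 12; quaver = 2; dotted crotchet = 6; crotchet = 4.
Adding: 3 + 12 + 2 + 6 + 4 = 27.
27 ÷ 3 = 9 beats.

9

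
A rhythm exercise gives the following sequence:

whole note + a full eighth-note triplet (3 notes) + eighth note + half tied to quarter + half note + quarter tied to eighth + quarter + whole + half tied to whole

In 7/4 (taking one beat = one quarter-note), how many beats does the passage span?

One quarter-note beat = 2 eighth notes.
In eighth notes: whole note = 8; a full eighth-note triplet (3 notes) (three triplet eighths span one quarter) = 2; eighth note = 1; half tied to quarter (half + quarter) = 6; half note = 4; quarter tied to eighth (quarter + eighth) = 3; quarter = 2; whole = 8; half tied to whole (half + whole) = 12.
Sum: 8 + 2 + 1 + 6 + 4 + 3 + 2 + 8 + 12 = 46.
46 ÷ 2 = 23 beats.

23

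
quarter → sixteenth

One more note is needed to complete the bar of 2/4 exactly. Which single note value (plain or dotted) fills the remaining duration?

The bar of 2/4 = 8 sixteenth notes.
Convert each value to sixteenth notes: quarter = 4; sixteenth = 1.
Total: 4 + 1 = 5.
Remaining: 8 − 5 = 3 sixteenth notes, which is a dotted eighth note.

dotted eighth note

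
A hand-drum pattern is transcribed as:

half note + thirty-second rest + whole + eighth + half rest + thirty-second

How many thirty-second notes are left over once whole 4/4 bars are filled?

One bar of 4/4 = 32 thirty-second notes.
Convert each value to thirty-second notes: half note = 16; thirty-second rest = 1; whole = 32; eighth = 4; half rest = 16; thirty-second = 1.
Altogether 16 + 1 + 32 + 4 + 16 + 1 = 70.
70 ÷ 32 = 2 complete bars with 6 thirty-second notes remaining.

6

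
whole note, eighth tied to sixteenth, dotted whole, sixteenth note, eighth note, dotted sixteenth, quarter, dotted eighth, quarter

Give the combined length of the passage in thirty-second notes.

Working in thirty-second notes: whole note = 32; eighth tied to sixteenth (eighth + sixteenth) = 6; dotted whole = 48; sixteenth note = 2; eighth note = 4; dotted sixteenth = 3; quarter = 8; dotted eighth = 6; quarter = 8.
Total: 32 + 6 + 48 + 2 + 4 + 3 + 8 + 6 + 8 = 117 thirty-second notes.

117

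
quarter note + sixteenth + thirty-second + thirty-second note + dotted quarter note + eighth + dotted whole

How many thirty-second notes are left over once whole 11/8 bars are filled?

One bar of 11/8 = 44 thirty-second notes.
Convert each value to thirty-second notes: quarter note = 8; sixteenth = 2; thirty-second = 1; thirty-second note = 1; dotted quarter note = 12; eighth = 4; dotted whole = 48.
Altogether 8 + 2 + 1 + 1 + 12 + 4 + 48 = 76.
76 ÷ 44 = 1 complete bar with 32 thirty-second notes remaining.

32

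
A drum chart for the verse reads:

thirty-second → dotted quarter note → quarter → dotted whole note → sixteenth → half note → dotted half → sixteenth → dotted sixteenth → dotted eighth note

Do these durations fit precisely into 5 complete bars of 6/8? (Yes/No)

One bar of 6/8 = 24 thirty-second notes, so 5 bars = 120.
Working in thirty-second notes: thirty-second = 1; dotted quarter note = 12; quarter = 8; dotted whole note = 48; sixteenth = 2; half note = 16; dotted half = 24; sixteenth = 2; dotted sixteenth = 3; dotted eighth note = 6.
Sum: 1 + 12 + 8 + 48 + 2 + 16 + 24 + 2 + 3 + 6 = 122.
122 exceeds 120, so the answer is No.

No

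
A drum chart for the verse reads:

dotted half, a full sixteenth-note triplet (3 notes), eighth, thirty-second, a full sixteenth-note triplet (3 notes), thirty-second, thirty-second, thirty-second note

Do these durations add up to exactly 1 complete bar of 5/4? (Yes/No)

One bar of 5/4 = 40 thirty-second notes.
In thirty-second notes: dotted half = 24; a full sixteenth-note triplet (3 notes) (three triplet sixteenths span one eighth) = 4; eighth = 4; thirty-second = 1; a full sixteenth-note triplet (3 notes) (three triplet sixteenths span one eighth) = 4; thirty-second = 1; thirty-second = 1; thirty-second note = 1.
Sum: 24 + 4 + 4 + 1 + 4 + 1 + 1 + 1 = 40.
40 equals 40, so the answer is Yes.

Yes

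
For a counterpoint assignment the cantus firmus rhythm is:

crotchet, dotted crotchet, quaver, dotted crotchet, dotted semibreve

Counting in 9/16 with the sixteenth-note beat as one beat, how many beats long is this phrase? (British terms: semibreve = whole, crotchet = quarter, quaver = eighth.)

42

One sixteenth-note beat = 2 thirty-second notes.
Working in thirty-second notes: crotchet = 8; dotted crotchet = 12; quaver = 4; dotted crotchet = 12; dotted semibreve = 48.
Total: 8 + 12 + 4 + 12 + 48 = 84.
84 ÷ 2 = 42 beats.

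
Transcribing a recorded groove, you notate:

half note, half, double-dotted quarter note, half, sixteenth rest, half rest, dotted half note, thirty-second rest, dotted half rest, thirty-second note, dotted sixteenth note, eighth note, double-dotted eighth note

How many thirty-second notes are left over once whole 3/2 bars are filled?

One bar of 3/2 = 48 thirty-second notes.
Convert each value to thirty-second notes: half note = 16; half = 16; double-dotted quarter note = 14; half = 16; sixteenth rest = 2; half rest = 16; dotted half note = 24; thirty-second rest = 1; dotted half rest = 24; thirty-second note = 1; dotted sixteenth note = 3; eighth note = 4; double-dotted eighth note = 7.
Total: 16 + 16 + 14 + 16 + 2 + 16 + 24 + 1 + 24 + 1 + 3 + 4 + 7 = 144.
144 ÷ 48 = 3 complete bars with 0 thirty-second notes remaining.

0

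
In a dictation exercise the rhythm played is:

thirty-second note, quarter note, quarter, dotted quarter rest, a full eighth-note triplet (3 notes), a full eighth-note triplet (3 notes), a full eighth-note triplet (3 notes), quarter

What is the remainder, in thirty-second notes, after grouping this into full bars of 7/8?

One bar of 7/8 = 28 thirty-second notes.
Each duration in thirty-second notes: thirty-second note = 1; quarter note = 8; quarter = 8; dotted quarter rest = 12; a full eighth-note triplet (3 notes) (three triplet eighths span one quarter) = 8; a full eighth-note triplet (3 notes) (three triplet eighths span one quarter) = 8; a full eighth-note triplet (3 notes) (three triplet eighths span one quarter) = 8; quarter = 8.
Total: 1 + 8 + 8 + 12 + 8 + 8 + 8 + 8 = 61.
61 ÷ 28 = 2 complete bars with 5 thirty-second notes remaining.

5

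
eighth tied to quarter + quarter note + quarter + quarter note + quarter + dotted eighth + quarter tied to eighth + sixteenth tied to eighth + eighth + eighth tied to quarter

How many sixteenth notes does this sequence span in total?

42

Working in sixteenth notes: eighth tied to quarter (eighth + quarter) = 6; quarter note = 4; quarter = 4; quarter note = 4; quarter = 4; dotted eighth = 3; quarter tied to eighth (quarter + eighth) = 6; sixteenth tied to eighth (sixteenth + eighth) = 3; eighth = 2; eighth tied to quarter (eighth + quarter) = 6.
Sum: 6 + 4 + 4 + 4 + 4 + 3 + 6 + 3 + 2 + 6 = 42 sixteenth notes.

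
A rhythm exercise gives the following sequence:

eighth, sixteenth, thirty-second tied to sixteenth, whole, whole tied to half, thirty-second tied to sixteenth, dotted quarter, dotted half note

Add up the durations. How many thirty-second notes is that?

128

In thirty-second notes: eighth = 4; sixteenth = 2; thirty-second tied to sixteenth (thirty-second + sixteenth) = 3; whole = 32; whole tied to half (whole + half) = 48; thirty-second tied to sixteenth (thirty-second + sixteenth) = 3; dotted quarter = 12; dotted half note = 24.
Altogether 4 + 2 + 3 + 32 + 48 + 3 + 12 + 24 = 128 thirty-second notes.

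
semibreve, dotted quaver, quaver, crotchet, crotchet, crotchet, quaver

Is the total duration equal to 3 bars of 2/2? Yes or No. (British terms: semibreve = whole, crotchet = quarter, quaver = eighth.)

One bar of 2/2 = 16 sixteenth notes, so 3 bars = 48.
Each duration in sixteenth notes: semibreve = 16; dotted quaver = 3; quaver = 2; crotchet = 4; crotchet = 4; crotchet = 4; quaver = 2.
Total: 16 + 3 + 2 + 4 + 4 + 4 + 2 = 35.
35 falls short of 48, so the answer is No.

No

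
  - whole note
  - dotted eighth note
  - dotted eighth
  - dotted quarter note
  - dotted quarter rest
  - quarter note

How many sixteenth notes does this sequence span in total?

Convert each value to sixteenth notes: whole note = 16; dotted eighth note = 3; dotted eighth = 3; dotted quarter note = 6; dotted quarter rest = 6; quarter note = 4.
Total: 16 + 3 + 3 + 6 + 6 + 4 = 38 sixteenth notes.

38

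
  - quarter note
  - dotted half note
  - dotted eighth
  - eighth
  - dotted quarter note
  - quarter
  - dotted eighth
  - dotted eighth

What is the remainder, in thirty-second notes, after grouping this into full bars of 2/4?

10

One bar of 2/4 = 8 sixteenth notes.
Each duration in sixteenth notes: quarter note = 4; dotted half note = 12; dotted eighth = 3; eighth = 2; dotted quarter note = 6; quarter = 4; dotted eighth = 3; dotted eighth = 3.
Total: 4 + 12 + 3 + 2 + 6 + 4 + 3 + 3 = 37.
37 ÷ 8 = 4 complete bars with 5 sixteenth notes remaining = 10 thirty-second notes.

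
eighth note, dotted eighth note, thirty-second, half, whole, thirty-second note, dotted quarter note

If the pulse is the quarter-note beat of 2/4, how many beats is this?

9

One quarter-note beat = 8 thirty-second notes.
Convert each value to thirty-second notes: eighth note = 4; dotted eighth note = 6; thirty-second = 1; half = 16; whole = 32; thirty-second note = 1; dotted quarter note = 12.
Total: 4 + 6 + 1 + 16 + 32 + 1 + 12 = 72.
72 ÷ 8 = 9 beats.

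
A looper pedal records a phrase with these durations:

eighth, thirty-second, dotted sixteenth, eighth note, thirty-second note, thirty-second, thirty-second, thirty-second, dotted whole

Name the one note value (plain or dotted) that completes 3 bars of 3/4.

3 bars of 3/4 = 72 thirty-second notes.
In thirty-second notes: eighth = 4; thirty-second = 1; dotted sixteenth = 3; eighth note = 4; thirty-second note = 1; thirty-second = 1; thirty-second = 1; thirty-second = 1; dotted whole = 48.
Altogether 4 + 1 + 3 + 4 + 1 + 1 + 1 + 1 + 48 = 64.
Remaining: 72 − 64 = 8 thirty-second notes, which is a quarter note.

quarter note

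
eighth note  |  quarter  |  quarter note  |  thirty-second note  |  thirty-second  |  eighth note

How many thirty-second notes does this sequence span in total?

Express everything in thirty-second notes: eighth note = 4; quarter = 8; quarter note = 8; thirty-second note = 1; thirty-second = 1; eighth note = 4.
Sum: 4 + 8 + 8 + 1 + 1 + 4 = 26 thirty-second notes.

26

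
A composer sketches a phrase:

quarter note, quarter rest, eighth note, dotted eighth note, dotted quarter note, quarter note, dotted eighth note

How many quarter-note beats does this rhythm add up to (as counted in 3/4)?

One quarter-note beat = 4 sixteenth notes.
Each duration in sixteenth notes: quarter note = 4; quarter rest = 4; eighth note = 2; dotted eighth note = 3; dotted quarter note = 6; quarter note = 4; dotted eighth note = 3.
Adding: 4 + 4 + 2 + 3 + 6 + 4 + 3 = 26.
26 ÷ 4 = 6.5 beats.

6.5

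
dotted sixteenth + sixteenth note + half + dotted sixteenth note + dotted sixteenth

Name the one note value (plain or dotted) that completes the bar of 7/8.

The bar of 7/8 = 28 thirty-second notes.
Each duration in thirty-second notes: dotted sixteenth = 3; sixteenth note = 2; half = 16; dotted sixteenth note = 3; dotted sixteenth = 3.
Sum: 3 + 2 + 16 + 3 + 3 = 27.
Remaining: 28 − 27 = 1 thirty-second note, which is a thirty-second note.

thirty-second note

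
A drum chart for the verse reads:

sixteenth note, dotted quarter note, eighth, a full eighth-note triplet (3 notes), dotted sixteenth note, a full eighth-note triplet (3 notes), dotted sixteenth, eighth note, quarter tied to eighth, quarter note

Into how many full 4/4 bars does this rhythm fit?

One bar of 4/4 = 32 thirty-second notes.
Convert each value to thirty-second notes: sixteenth note = 2; dotted quarter note = 12; eighth = 4; a full eighth-note triplet (3 notes) (three triplet eighths span one quarter) = 8; dotted sixteenth note = 3; a full eighth-note triplet (3 notes) (three triplet eighths span one quarter) = 8; dotted sixteenth = 3; eighth note = 4; quarter tied to eighth (quarter + eighth) = 12; quarter note = 8.
Altogether 2 + 12 + 4 + 8 + 3 + 8 + 3 + 4 + 12 + 8 = 64.
64 ÷ 32 = 2 complete bars with 0 left over.

2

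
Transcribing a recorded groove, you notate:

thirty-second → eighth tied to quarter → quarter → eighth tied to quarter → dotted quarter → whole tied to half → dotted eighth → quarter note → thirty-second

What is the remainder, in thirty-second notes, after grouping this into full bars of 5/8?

One bar of 5/8 = 20 thirty-second notes.
Convert each value to thirty-second notes: thirty-second = 1; eighth tied to quarter (eighth + quarter) = 12; quarter = 8; eighth tied to quarter (eighth + quarter) = 12; dotted quarter = 12; whole tied to half (whole + half) = 48; dotted eighth = 6; quarter note = 8; thirty-second = 1.
Sum: 1 + 12 + 8 + 12 + 12 + 48 + 6 + 8 + 1 = 108.
108 ÷ 20 = 5 complete bars with 8 thirty-second notes remaining.

8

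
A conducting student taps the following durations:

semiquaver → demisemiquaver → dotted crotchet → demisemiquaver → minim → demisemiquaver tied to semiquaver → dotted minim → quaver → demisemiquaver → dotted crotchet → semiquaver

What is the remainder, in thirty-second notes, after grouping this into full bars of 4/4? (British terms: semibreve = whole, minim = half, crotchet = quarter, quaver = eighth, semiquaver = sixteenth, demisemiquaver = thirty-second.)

14

One bar of 4/4 = 32 thirty-second notes.
Express everything in thirty-second notes: semiquaver = 2; demisemiquaver = 1; dotted crotchet = 12; demisemiquaver = 1; minim = 16; demisemiquaver tied to semiquaver (demisemiquaver + semiquaver) = 3; dotted minim = 24; quaver = 4; demisemiquaver = 1; dotted crotchet = 12; semiquaver = 2.
Sum: 2 + 1 + 12 + 1 + 16 + 3 + 24 + 4 + 1 + 12 + 2 = 78.
78 ÷ 32 = 2 complete bars with 14 thirty-second notes remaining.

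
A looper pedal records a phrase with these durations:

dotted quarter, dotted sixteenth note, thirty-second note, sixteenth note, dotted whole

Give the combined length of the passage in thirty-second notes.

66

Working in thirty-second notes: dotted quarter = 12; dotted sixteenth note = 3; thirty-second note = 1; sixteenth note = 2; dotted whole = 48.
Total: 12 + 3 + 1 + 2 + 48 = 66 thirty-second notes.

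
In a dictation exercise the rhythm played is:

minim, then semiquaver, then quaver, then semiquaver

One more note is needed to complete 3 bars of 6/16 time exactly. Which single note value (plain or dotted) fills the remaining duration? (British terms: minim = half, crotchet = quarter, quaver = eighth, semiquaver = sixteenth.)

3 bars of 6/16 = 18 sixteenth notes.
Express everything in sixteenth notes: minim = 8; semiquaver = 1; quaver = 2; semiquaver = 1.
Altogether 8 + 1 + 2 + 1 = 12.
Remaining: 18 − 12 = 6 sixteenth notes, which is a dotted quarter note.

dotted quarter note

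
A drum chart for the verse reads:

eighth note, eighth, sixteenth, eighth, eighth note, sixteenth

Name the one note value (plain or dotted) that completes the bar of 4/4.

dotted quarter note

The bar of 4/4 = 16 sixteenth notes.
Each duration in sixteenth notes: eighth note = 2; eighth = 2; sixteenth = 1; eighth = 2; eighth note = 2; sixteenth = 1.
Sum: 2 + 2 + 1 + 2 + 2 + 1 = 10.
Remaining: 16 − 10 = 6 sixteenth notes, which is a dotted quarter note.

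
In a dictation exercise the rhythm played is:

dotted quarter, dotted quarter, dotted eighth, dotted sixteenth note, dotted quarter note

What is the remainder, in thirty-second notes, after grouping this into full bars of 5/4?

5

One bar of 5/4 = 40 thirty-second notes.
Each duration in thirty-second notes: dotted quarter = 12; dotted quarter = 12; dotted eighth = 6; dotted sixteenth note = 3; dotted quarter note = 12.
Sum: 12 + 12 + 6 + 3 + 12 = 45.
45 ÷ 40 = 1 complete bar with 5 thirty-second notes remaining.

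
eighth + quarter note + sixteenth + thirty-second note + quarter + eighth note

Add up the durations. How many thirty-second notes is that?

In thirty-second notes: eighth = 4; quarter note = 8; sixteenth = 2; thirty-second note = 1; quarter = 8; eighth note = 4.
Altogether 4 + 8 + 2 + 1 + 8 + 4 = 27 thirty-second notes.

27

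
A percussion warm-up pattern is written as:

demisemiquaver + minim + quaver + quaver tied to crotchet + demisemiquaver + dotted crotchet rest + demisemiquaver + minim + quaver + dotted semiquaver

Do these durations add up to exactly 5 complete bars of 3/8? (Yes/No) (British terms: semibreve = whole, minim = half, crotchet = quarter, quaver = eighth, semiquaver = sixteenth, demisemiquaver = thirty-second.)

One bar of 3/8 = 12 thirty-second notes, so 5 bars = 60.
Each duration in thirty-second notes: demisemiquaver = 1; minim = 16; quaver = 4; quaver tied to crotchet (quaver + crotchet) = 12; demisemiquaver = 1; dotted crotchet rest = 12; demisemiquaver = 1; minim = 16; quaver = 4; dotted semiquaver = 3.
Adding: 1 + 16 + 4 + 12 + 1 + 12 + 1 + 16 + 4 + 3 = 70.
70 exceeds 60, so the answer is No.

No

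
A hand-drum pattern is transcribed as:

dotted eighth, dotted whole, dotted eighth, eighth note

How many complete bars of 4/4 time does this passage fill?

2

One bar of 4/4 = 16 sixteenth notes.
Express everything in sixteenth notes: dotted eighth = 3; dotted whole = 24; dotted eighth = 3; eighth note = 2.
Total: 3 + 24 + 3 + 2 = 32.
32 ÷ 16 = 2 complete bars with 0 left over.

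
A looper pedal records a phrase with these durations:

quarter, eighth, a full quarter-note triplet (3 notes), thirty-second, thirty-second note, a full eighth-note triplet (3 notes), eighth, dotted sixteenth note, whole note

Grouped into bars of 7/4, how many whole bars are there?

One bar of 7/4 = 56 thirty-second notes.
In thirty-second notes: quarter = 8; eighth = 4; a full quarter-note triplet (3 notes) (three triplet quarters span one half) = 16; thirty-second = 1; thirty-second note = 1; a full eighth-note triplet (3 notes) (three triplet eighths span one quarter) = 8; eighth = 4; dotted sixteenth note = 3; whole note = 32.
Sum: 8 + 4 + 16 + 1 + 1 + 8 + 4 + 3 + 32 = 77.
77 ÷ 56 = 1 complete bar with 21 left over.

1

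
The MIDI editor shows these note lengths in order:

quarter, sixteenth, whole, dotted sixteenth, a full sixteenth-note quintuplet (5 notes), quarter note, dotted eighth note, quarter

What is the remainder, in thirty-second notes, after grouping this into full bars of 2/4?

One bar of 2/4 = 16 thirty-second notes.
Each duration in thirty-second notes: quarter = 8; sixteenth = 2; whole = 32; dotted sixteenth = 3; a full sixteenth-note quintuplet (5 notes) (five quintuplet sixteenths span one quarter) = 8; quarter note = 8; dotted eighth note = 6; quarter = 8.
Adding: 8 + 2 + 32 + 3 + 8 + 8 + 6 + 8 = 75.
75 ÷ 16 = 4 complete bars with 11 thirty-second notes remaining.

11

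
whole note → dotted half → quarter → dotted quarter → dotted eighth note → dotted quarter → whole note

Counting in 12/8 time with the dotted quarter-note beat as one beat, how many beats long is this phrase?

10.5

One dotted quarter-note beat = 6 sixteenth notes.
In sixteenth notes: whole note = 16; dotted half = 12; quarter = 4; dotted quarter = 6; dotted eighth note = 3; dotted quarter = 6; whole note = 16.
Total: 16 + 12 + 4 + 6 + 3 + 6 + 16 = 63.
63 ÷ 6 = 10.5 beats.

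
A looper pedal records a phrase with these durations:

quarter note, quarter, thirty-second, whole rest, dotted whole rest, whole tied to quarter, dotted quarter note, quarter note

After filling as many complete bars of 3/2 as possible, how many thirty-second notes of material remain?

13

One bar of 3/2 = 48 thirty-second notes.
Each duration in thirty-second notes: quarter note = 8; quarter = 8; thirty-second = 1; whole rest = 32; dotted whole rest = 48; whole tied to quarter (whole + quarter) = 40; dotted quarter note = 12; quarter note = 8.
Sum: 8 + 8 + 1 + 32 + 48 + 40 + 12 + 8 = 157.
157 ÷ 48 = 3 complete bars with 13 thirty-second notes remaining.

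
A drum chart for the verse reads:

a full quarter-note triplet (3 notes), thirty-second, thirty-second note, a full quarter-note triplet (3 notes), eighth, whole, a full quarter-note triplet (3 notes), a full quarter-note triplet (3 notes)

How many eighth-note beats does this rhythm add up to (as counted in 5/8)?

25.5

One eighth-note beat = 4 thirty-second notes.
Convert each value to thirty-second notes: a full quarter-note triplet (3 notes) (three triplet quarters span one half) = 16; thirty-second = 1; thirty-second note = 1; a full quarter-note triplet (3 notes) (three triplet quarters span one half) = 16; eighth = 4; whole = 32; a full quarter-note triplet (3 notes) (three triplet quarters span one half) = 16; a full quarter-note triplet (3 notes) (three triplet quarters span one half) = 16.
Altogether 16 + 1 + 1 + 16 + 4 + 32 + 16 + 16 = 102.
102 ÷ 4 = 25.5 beats.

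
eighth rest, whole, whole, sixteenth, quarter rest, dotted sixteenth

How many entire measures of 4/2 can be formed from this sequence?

One bar of 4/2 = 64 thirty-second notes.
Working in thirty-second notes: eighth rest = 4; whole = 32; whole = 32; sixteenth = 2; quarter rest = 8; dotted sixteenth = 3.
Sum: 4 + 32 + 32 + 2 + 8 + 3 = 81.
81 ÷ 64 = 1 complete bar with 17 left over.

1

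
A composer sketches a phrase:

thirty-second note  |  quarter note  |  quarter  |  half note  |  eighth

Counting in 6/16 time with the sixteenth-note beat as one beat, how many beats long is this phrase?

One sixteenth-note beat = 2 thirty-second notes.
Express everything in thirty-second notes: thirty-second note = 1; quarter note = 8; quarter = 8; half note = 16; eighth = 4.
Altogether 1 + 8 + 8 + 16 + 4 = 37.
37 ÷ 2 = 18.5 beats.

18.5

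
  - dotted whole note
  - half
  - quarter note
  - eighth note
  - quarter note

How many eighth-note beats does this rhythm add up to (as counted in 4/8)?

One eighth-note beat = 2 sixteenth notes.
In sixteenth notes: dotted whole note = 24; half = 8; quarter note = 4; eighth note = 2; quarter note = 4.
Adding: 24 + 8 + 4 + 2 + 4 = 42.
42 ÷ 2 = 21 beats.

21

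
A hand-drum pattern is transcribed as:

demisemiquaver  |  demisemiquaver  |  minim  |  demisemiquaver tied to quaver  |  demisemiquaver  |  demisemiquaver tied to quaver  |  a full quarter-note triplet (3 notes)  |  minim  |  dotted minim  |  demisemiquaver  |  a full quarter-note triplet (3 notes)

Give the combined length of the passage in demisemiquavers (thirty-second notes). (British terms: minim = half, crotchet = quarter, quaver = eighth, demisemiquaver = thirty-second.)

102

Working in thirty-second notes: demisemiquaver = 1; demisemiquaver = 1; minim = 16; demisemiquaver tied to quaver (demisemiquaver + quaver) = 5; demisemiquaver = 1; demisemiquaver tied to quaver (demisemiquaver + quaver) = 5; a full quarter-note triplet (3 notes) (three triplet quarters span one half) = 16; minim = 16; dotted minim = 24; demisemiquaver = 1; a full quarter-note triplet (3 notes) (three triplet quarters span one half) = 16.
Sum: 1 + 1 + 16 + 5 + 1 + 5 + 16 + 16 + 24 + 1 + 16 = 102 thirty-second notes.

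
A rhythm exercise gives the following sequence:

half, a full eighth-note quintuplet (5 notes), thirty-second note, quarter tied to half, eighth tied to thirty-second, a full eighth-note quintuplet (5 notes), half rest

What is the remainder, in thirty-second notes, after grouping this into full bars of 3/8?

10

One bar of 3/8 = 12 thirty-second notes.
Each duration in thirty-second notes: half = 16; a full eighth-note quintuplet (5 notes) (five quintuplet eighths span one half) = 16; thirty-second note = 1; quarter tied to half (quarter + half) = 24; eighth tied to thirty-second (eighth + thirty-second) = 5; a full eighth-note quintuplet (5 notes) (five quintuplet eighths span one half) = 16; half rest = 16.
Adding: 16 + 16 + 1 + 24 + 5 + 16 + 16 = 94.
94 ÷ 12 = 7 complete bars with 10 thirty-second notes remaining.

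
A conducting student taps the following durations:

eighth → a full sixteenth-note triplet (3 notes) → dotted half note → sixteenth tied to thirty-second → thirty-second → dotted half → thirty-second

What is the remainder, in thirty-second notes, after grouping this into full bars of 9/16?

One bar of 9/16 = 18 thirty-second notes.
In thirty-second notes: eighth = 4; a full sixteenth-note triplet (3 notes) (three triplet sixteenths span one eighth) = 4; dotted half note = 24; sixteenth tied to thirty-second (sixteenth + thirty-second) = 3; thirty-second = 1; dotted half = 24; thirty-second = 1.
Altogether 4 + 4 + 24 + 3 + 1 + 24 + 1 = 61.
61 ÷ 18 = 3 complete bars with 7 thirty-second notes remaining.

7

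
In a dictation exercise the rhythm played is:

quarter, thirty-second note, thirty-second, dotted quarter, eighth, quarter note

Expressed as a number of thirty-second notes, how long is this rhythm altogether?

34

Each duration in thirty-second notes: quarter = 8; thirty-second note = 1; thirty-second = 1; dotted quarter = 12; eighth = 4; quarter note = 8.
Sum: 8 + 1 + 1 + 12 + 4 + 8 = 34 thirty-second notes.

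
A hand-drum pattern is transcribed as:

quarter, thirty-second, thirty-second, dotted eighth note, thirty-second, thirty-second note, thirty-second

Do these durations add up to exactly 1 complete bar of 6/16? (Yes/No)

One bar of 6/16 = 12 thirty-second notes.
Convert each value to thirty-second notes: quarter = 8; thirty-second = 1; thirty-second = 1; dotted eighth note = 6; thirty-second = 1; thirty-second note = 1; thirty-second = 1.
Altogether 8 + 1 + 1 + 6 + 1 + 1 + 1 = 19.
19 exceeds 12, so the answer is No.

No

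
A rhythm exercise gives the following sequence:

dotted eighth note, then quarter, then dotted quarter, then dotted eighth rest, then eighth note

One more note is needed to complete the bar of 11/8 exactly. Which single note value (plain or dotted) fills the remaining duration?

quarter note

The bar of 11/8 = 22 sixteenth notes.
Each duration in sixteenth notes: dotted eighth note = 3; quarter = 4; dotted quarter = 6; dotted eighth rest = 3; eighth note = 2.
Adding: 3 + 4 + 6 + 3 + 2 = 18.
Remaining: 22 − 18 = 4 sixteenth notes, which is a quarter note.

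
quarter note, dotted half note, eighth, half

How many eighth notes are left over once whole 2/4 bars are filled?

One bar of 2/4 = 4 eighth notes.
Each duration in eighth notes: quarter note = 2; dotted half note = 6; eighth = 1; half = 4.
Adding: 2 + 6 + 1 + 4 = 13.
13 ÷ 4 = 3 complete bars with 1 eighth note remaining.

1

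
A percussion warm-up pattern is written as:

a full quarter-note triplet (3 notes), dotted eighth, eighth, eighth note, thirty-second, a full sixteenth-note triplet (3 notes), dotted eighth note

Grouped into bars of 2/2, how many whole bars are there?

1

One bar of 2/2 = 32 thirty-second notes.
Each duration in thirty-second notes: a full quarter-note triplet (3 notes) (three triplet quarters span one half) = 16; dotted eighth = 6; eighth = 4; eighth note = 4; thirty-second = 1; a full sixteenth-note triplet (3 notes) (three triplet sixteenths span one eighth) = 4; dotted eighth note = 6.
Altogether 16 + 6 + 4 + 4 + 1 + 4 + 6 = 41.
41 ÷ 32 = 1 complete bar with 9 left over.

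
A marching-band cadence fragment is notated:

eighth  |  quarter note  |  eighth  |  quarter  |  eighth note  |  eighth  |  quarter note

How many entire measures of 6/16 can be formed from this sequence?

3

One bar of 6/16 = 3 eighth notes.
Convert each value to eighth notes: eighth = 1; quarter note = 2; eighth = 1; quarter = 2; eighth note = 1; eighth = 1; quarter note = 2.
Altogether 1 + 2 + 1 + 2 + 1 + 1 + 2 = 10.
10 ÷ 3 = 3 complete bars with 1 left over.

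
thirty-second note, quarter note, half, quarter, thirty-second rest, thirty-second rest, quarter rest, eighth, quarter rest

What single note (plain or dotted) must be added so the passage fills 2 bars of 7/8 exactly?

thirty-second note

2 bars of 7/8 = 56 thirty-second notes.
Working in thirty-second notes: thirty-second note = 1; quarter note = 8; half = 16; quarter = 8; thirty-second rest = 1; thirty-second rest = 1; quarter rest = 8; eighth = 4; quarter rest = 8.
Sum: 1 + 8 + 16 + 8 + 1 + 1 + 8 + 4 + 8 = 55.
Remaining: 56 − 55 = 1 thirty-second note, which is a thirty-second note.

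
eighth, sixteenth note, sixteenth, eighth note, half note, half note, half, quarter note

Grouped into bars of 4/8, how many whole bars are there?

4

One bar of 4/8 = 8 sixteenth notes.
Convert each value to sixteenth notes: eighth = 2; sixteenth note = 1; sixteenth = 1; eighth note = 2; half note = 8; half note = 8; half = 8; quarter note = 4.
Altogether 2 + 1 + 1 + 2 + 8 + 8 + 8 + 4 = 34.
34 ÷ 8 = 4 complete bars with 2 left over.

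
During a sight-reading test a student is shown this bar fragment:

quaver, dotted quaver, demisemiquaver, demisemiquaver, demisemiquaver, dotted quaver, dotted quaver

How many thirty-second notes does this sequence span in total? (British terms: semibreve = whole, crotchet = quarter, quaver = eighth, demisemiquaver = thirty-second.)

Working in thirty-second notes: quaver = 4; dotted quaver = 6; demisemiquaver = 1; demisemiquaver = 1; demisemiquaver = 1; dotted quaver = 6; dotted quaver = 6.
Altogether 4 + 6 + 1 + 1 + 1 + 6 + 6 = 25 thirty-second notes.

25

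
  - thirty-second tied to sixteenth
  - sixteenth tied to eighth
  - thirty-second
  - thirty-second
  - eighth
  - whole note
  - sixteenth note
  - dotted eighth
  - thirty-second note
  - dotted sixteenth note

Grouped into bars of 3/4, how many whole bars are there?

2

One bar of 3/4 = 24 thirty-second notes.
Convert each value to thirty-second notes: thirty-second tied to sixteenth (thirty-second + sixteenth) = 3; sixteenth tied to eighth (sixteenth + eighth) = 6; thirty-second = 1; thirty-second = 1; eighth = 4; whole note = 32; sixteenth note = 2; dotted eighth = 6; thirty-second note = 1; dotted sixteenth note = 3.
Adding: 3 + 6 + 1 + 1 + 4 + 32 + 2 + 6 + 1 + 3 = 59.
59 ÷ 24 = 2 complete bars with 11 left over.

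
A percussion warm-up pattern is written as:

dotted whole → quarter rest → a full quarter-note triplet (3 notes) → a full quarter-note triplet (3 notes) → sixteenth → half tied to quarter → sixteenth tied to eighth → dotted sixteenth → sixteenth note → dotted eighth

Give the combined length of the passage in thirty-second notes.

Convert each value to thirty-second notes: dotted whole = 48; quarter rest = 8; a full quarter-note triplet (3 notes) (three triplet quarters span one half) = 16; a full quarter-note triplet (3 notes) (three triplet quarters span one half) = 16; sixteenth = 2; half tied to quarter (half + quarter) = 24; sixteenth tied to eighth (sixteenth + eighth) = 6; dotted sixteenth = 3; sixteenth note = 2; dotted eighth = 6.
Altogether 48 + 8 + 16 + 16 + 2 + 24 + 6 + 3 + 2 + 6 = 131 thirty-second notes.

131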